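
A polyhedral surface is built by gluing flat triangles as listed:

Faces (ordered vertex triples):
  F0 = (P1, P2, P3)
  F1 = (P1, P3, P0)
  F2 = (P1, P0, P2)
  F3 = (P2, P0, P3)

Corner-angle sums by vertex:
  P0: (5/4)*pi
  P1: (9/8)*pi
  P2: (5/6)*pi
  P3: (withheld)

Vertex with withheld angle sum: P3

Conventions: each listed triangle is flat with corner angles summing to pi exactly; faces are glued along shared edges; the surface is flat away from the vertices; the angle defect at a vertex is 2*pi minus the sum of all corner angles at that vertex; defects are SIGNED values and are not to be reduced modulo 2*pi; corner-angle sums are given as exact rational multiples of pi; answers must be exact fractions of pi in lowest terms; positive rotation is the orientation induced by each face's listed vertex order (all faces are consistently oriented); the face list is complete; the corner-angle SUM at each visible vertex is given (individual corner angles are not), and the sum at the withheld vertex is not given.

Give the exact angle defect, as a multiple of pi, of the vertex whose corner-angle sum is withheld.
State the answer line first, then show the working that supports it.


Answer: defect(P3) = (29/24)*pi

V = 4, E = 6, F = 4; chi = V - E + F = 2
Gauss-Bonnet: total defect = 2*pi*chi = 4*pi; visible defects sum to (67/24)*pi


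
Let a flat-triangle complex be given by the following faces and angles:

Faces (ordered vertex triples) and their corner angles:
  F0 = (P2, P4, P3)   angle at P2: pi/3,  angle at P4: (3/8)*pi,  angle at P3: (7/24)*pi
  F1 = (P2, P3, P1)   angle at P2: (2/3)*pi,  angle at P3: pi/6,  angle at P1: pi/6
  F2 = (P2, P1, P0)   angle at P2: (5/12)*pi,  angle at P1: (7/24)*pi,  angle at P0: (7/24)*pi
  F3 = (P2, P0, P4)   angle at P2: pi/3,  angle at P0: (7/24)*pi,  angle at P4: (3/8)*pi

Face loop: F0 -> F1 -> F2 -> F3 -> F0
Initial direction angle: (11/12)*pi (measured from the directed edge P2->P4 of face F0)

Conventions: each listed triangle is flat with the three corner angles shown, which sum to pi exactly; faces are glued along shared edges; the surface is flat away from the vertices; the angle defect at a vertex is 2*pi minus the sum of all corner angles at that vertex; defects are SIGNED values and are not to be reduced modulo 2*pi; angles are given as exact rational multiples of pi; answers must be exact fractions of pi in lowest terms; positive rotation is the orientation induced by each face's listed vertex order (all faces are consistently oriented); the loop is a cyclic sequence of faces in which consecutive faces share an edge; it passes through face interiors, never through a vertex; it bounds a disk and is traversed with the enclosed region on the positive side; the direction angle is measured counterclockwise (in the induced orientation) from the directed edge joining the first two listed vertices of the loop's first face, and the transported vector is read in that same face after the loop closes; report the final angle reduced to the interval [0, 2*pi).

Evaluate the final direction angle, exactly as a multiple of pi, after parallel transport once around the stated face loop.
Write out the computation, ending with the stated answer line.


enclosed vertex P2: corner angles sum to (7/4)*pi, defect = 2*pi - (7/4)*pi = pi/4
final direction = starting direction + enclosed defect total, reduced mod 2*pi (induced orientation)
final angle = (11/12)*pi + pi/4 = (7/6)*pi (mod 2*pi)

Answer: final direction angle = (7/6)*pi


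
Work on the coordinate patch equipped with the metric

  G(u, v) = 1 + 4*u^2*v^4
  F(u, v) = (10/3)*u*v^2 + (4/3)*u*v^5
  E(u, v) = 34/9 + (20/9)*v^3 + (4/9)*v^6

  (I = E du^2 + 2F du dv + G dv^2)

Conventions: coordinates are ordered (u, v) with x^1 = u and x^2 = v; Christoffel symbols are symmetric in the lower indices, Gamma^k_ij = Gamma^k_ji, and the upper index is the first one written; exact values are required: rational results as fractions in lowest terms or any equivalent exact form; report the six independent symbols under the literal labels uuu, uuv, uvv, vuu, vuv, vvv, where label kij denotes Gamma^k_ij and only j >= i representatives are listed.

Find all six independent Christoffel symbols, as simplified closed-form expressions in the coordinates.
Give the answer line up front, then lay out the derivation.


Answer: Gamma_uuu = 0, Gamma_uuv = (6*v^5 + 15*v^2)/(18*u^2*v^4 + 2*v^6 + 10*v^3 + 17), Gamma_uvv = (12*u*v^4 + 30*u*v)/(18*u^2*v^4 + 2*v^6 + 10*v^3 + 17), Gamma_vuu = 0, Gamma_vuv = 18*u*v^4/(18*u^2*v^4 + 2*v^6 + 10*v^3 + 17), Gamma_vvv = 36*u^2*v^3/(18*u^2*v^4 + 2*v^6 + 10*v^3 + 17)

E = 34/9 + (20/9)*v^3 + (4/9)*v^6; F = (10/3)*u*v^2 + (4/3)*u*v^5; G = 1 + 4*u^2*v^4
Gamma^k_ij = (1/2) g^{kl} (d_i g_jl + d_j g_il - d_l g_ij), with g^inv = (1/(EG-F^2)) [[G, -F], [-F, E]]
first partials: E_u = 0, E_v = (20/3)*v^2 + (8/3)*v^5, F_u = (10/3)*v^2 + (4/3)*v^5, F_v = (20/3)*u*v + (20/3)*u*v^4, G_u = 8*u*v^4, G_v = 16*u^2*v^3
D = EG - F^2 = 34/9 + (20/9)*v^3 + (4/9)*v^6 + 4*u^2*v^4
expanded: Gamma^u_uu = (G E_u - 2F F_u + F E_v)/(2D), Gamma^u_uv = (G E_v - F G_u)/(2D), Gamma^u_vv = (2G F_v - G G_u - F G_v)/(2D), Gamma^v_uu = (2E F_u - E E_v - F E_u)/(2D), Gamma^v_uv = (E G_u - F E_v)/(2D), Gamma^v_vv = (E G_v - 2F F_v + F G_u)/(2D); substitute and cancel common factors


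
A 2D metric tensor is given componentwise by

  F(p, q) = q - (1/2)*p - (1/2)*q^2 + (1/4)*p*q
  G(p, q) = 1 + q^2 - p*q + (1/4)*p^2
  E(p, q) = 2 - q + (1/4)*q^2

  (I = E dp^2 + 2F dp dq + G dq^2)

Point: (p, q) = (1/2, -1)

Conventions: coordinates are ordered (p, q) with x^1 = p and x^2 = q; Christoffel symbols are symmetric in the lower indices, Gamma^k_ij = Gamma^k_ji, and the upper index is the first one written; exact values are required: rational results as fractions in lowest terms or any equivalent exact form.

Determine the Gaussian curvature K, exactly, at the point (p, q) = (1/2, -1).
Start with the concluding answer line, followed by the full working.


Answer: K = -64/5929

E = 13/4, F = -15/8, G = 41/16, EG - F^2 = 77/16 at the point
E_p = 0, E_q = -3/2, F_p = -3/4, F_q = 17/8, G_p = 5/4, G_q = -5/2
E_qq = 1/2, F_pq = 1/4, G_pp = 1/2
Evaluate Brioschi's two determinant matrices M1, M2 and divide by (EG - F^2)^2.
M1 = [[-E_qq/2 + F_pq - G_pp/2, E_p/2, F_p - E_q/2], [F_q - G_p/2, E, F], [G_q/2, F, G]] = [[-1/4, 0, 0], [3/2, 13/4, -15/8], [-5/4, -15/8, 41/16]]; det M1 = -77/64
M2 = [[0, E_q/2, G_p/2], [E_q/2, E, F], [G_p/2, F, G]] = [[0, -3/4, 5/8], [-3/4, 13/4, -15/8], [5/8, -15/8, 41/16]]; det M2 = -61/64
det M1 - det M2 = -1/4; K = -1/4 / (77/16)^2 = -64/5929


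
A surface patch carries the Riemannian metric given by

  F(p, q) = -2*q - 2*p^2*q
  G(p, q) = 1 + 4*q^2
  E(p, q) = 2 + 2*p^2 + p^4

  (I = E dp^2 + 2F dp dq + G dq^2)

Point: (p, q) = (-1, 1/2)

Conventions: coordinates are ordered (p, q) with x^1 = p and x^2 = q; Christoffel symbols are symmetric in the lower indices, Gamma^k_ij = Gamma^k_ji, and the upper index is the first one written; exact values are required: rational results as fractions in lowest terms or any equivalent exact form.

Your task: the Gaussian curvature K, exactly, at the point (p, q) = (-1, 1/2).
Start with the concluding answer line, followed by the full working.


Answer: K = 1/9

E = 5, F = -2, G = 2, EG - F^2 = 6 at the point
E_p = -8, E_q = 0, F_p = 2, F_q = -4, G_p = 0, G_q = 4
E_qq = 0, F_pq = 4, G_pp = 0
Compute both Brioschi determinants and normalise by (EG - F^2)^2.
M1 = [[-E_qq/2 + F_pq - G_pp/2, E_p/2, F_p - E_q/2], [F_q - G_p/2, E, F], [G_q/2, F, G]] = [[4, -4, 2], [-4, 5, -2], [2, -2, 2]]; det M1 = 4
M2 = [[0, E_q/2, G_p/2], [E_q/2, E, F], [G_p/2, F, G]] = [[0, 0, 0], [0, 5, -2], [0, -2, 2]]; det M2 = 0
det M1 - det M2 = 4; K = 4 / (6)^2 = 1/9


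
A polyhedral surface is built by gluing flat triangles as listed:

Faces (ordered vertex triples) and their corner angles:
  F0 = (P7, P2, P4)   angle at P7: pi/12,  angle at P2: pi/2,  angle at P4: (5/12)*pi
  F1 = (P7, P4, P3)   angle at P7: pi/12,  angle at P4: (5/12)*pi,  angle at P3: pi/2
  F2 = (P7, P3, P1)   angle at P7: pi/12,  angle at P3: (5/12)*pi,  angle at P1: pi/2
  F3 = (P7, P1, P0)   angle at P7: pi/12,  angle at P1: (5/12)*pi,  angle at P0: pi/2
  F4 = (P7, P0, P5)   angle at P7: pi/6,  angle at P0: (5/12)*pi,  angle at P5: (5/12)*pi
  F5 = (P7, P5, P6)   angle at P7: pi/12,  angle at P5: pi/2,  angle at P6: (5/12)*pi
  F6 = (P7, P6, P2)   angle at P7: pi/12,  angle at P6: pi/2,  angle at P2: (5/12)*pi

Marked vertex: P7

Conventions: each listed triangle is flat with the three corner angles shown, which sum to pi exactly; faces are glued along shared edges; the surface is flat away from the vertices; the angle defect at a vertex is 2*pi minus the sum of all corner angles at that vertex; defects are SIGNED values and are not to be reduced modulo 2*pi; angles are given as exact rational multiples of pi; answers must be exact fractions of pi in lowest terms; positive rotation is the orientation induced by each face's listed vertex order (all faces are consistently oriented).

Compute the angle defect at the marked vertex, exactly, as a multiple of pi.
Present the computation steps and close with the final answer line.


Sum of corner angles at P7: (2/3)*pi
defect = 2*pi - (2/3)*pi

Answer: defect(P7) = (4/3)*pi


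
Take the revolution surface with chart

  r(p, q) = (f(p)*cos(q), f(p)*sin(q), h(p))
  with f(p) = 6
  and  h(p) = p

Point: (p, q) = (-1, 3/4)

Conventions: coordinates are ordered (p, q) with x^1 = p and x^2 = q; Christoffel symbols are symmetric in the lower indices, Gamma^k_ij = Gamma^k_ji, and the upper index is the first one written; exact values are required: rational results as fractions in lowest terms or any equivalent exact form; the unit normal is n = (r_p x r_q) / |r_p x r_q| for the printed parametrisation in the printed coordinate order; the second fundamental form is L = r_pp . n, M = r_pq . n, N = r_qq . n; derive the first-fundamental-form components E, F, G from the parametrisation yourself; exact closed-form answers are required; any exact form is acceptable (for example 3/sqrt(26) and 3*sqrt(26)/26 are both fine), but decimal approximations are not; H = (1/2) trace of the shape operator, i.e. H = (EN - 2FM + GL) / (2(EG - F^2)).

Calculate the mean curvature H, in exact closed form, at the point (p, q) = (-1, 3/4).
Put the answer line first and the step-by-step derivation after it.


Answer: H = 1/12

f = 6, f' = 0, f'' = 0, h' = 1, h'' = 0
E = 1, F = 0, G = 36; answer radicand W^2 = 1
unnormalised second-form numerators: l = 0, m = 0, n = 6; L = l/sqrt(1), and similarly M = m/sqrt(W^2), N = n/sqrt(W^2)
H = (E*n - 2*F*m + G*l) / (2*(EG - F^2)*sqrt(W^2)); E*n - 2*F*m + G*l = 6, EG - F^2 = 36, so H = (1/12)/sqrt(1)


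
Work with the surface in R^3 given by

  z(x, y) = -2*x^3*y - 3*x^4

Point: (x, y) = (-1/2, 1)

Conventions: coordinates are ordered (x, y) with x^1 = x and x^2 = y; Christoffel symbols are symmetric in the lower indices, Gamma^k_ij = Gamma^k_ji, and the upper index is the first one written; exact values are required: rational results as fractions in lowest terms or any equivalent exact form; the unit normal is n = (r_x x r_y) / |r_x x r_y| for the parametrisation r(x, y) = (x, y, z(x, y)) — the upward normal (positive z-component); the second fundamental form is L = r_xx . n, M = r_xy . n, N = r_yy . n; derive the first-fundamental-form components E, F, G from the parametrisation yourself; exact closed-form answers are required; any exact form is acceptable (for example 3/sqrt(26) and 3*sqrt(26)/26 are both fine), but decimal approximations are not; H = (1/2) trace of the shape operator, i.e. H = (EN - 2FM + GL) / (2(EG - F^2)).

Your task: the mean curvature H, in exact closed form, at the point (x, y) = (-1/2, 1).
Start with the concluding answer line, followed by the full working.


Answer: H = -6*sqrt(17)/17

z_x = 0, z_y = 1/4, z_xx = -3, z_xy = -3/2, z_yy = 0
E = 1, F = 0, G = 17/16; answer radicand W^2 = 17/16
unnormalised second-form numerators: l = -3, m = -3/2, n = 0; L = l/sqrt(17/16), and similarly M = m/sqrt(W^2), N = n/sqrt(W^2)
H = (E*n - 2*F*m + G*l) / (2*(EG - F^2)*sqrt(W^2)); E*n - 2*F*m + G*l = -51/16, EG - F^2 = 17/16, so H = (-3/2)/sqrt(17/16)


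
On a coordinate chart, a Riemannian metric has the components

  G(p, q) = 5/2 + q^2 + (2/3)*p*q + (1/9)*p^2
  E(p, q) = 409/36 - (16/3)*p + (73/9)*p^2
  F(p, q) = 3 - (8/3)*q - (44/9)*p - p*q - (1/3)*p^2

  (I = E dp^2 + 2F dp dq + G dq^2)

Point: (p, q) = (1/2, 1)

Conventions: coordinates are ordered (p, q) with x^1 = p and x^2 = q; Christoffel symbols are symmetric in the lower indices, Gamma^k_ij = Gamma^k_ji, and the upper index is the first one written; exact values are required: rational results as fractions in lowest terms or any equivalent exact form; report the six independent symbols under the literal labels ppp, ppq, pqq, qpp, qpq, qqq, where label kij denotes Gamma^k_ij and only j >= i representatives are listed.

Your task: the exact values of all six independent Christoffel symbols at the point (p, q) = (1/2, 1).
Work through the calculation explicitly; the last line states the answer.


E = 193/18, F = -97/36, G = 139/36 at the point
E_p = 25/9, E_q = 0, F_p = -56/9, F_q = -19/6, G_p = 7/9, G_q = 7/3
EG - F^2 = 44245/1296;  g^inv = (1296/44245) * [[139/36, 97/36], [97/36, 193/18]]
first-kind symbols [ij,l] = (1/2)(d_i g_jl + d_j g_il - d_l g_ij): [pp,p] = E_p/2 = 25/18, [pp,q] = F_p - E_q/2 = -56/9, [pq,p] = E_q/2 = 0, [pq,q] = G_p/2 = 7/18, [qq,p] = F_q - G_p/2 = -32/9, [qq,q] = G_q/2 = 7/6
Gamma^p_ij = (G*[ij,p] - F*[ij,q])/(EG - F^2), Gamma^q_ij = (E*[ij,q] - F*[ij,p])/(EG - F^2)

Answer: Gamma_ppp = -14778/44245, Gamma_ppq = 1358/44245, Gamma_pqq = -13718/44245, Gamma_qpp = -81614/44245, Gamma_qpq = 5404/44245, Gamma_qqq = 3796/44245


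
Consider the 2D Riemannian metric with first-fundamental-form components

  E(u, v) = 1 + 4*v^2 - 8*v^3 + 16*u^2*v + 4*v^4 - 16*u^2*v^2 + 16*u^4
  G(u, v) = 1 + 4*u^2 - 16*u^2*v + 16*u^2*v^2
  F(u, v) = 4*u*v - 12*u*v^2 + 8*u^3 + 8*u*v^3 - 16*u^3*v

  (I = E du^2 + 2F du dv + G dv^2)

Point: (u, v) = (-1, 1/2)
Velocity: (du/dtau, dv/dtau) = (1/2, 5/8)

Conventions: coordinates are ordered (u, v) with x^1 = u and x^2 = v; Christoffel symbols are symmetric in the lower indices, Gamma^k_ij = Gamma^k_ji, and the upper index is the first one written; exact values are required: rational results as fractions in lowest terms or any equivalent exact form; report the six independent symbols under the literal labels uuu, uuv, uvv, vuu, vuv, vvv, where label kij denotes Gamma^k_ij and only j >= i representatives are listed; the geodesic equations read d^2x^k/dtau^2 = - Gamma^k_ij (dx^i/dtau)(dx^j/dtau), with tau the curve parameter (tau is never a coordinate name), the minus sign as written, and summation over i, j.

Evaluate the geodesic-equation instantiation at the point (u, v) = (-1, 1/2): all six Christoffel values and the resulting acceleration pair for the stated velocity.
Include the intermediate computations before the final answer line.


E = 85/4, F = 0, G = 1 at the point
E_u = -72, E_v = 0, F_u = 0, F_v = 18, G_u = 0, G_v = 0
EG - F^2 = 85/4;  g^inv = (4/85) * [[1, 0], [0, 85/4]]
first-kind symbols [ij,l] = (1/2)(d_i g_jl + d_j g_il - d_l g_ij): [uu,u] = E_u/2 = -36, [uu,v] = F_u - E_v/2 = 0, [uv,u] = E_v/2 = 0, [uv,v] = G_u/2 = 0, [vv,u] = F_v - G_u/2 = 18, [vv,v] = G_v/2 = 0
Gamma^u_ij = (G*[ij,u] - F*[ij,v])/(EG - F^2), Gamma^v_ij = (E*[ij,v] - F*[ij,u])/(EG - F^2)
Gamma_uuu = -144/85, Gamma_uuv = 0, Gamma_uvv = 72/85, Gamma_vuu = 0, Gamma_vuv = 0, Gamma_vvv = 0
d^2u/dtau^2 = -(Gamma_uuu*(1/2)^2 + 2*Gamma_uuv*(1/2)*(5/8) + Gamma_uvv*(5/8)^2) = 63/680
d^2v/dtau^2 = -(Gamma_vuu*(1/2)^2 + 2*Gamma_vuv*(1/2)*(5/8) + Gamma_vvv*(5/8)^2) = 0

Answer: Gamma_uuu = -144/85, Gamma_uuv = 0, Gamma_uvv = 72/85, Gamma_vuu = 0, Gamma_vuv = 0, Gamma_vvv = 0; accelerations (d^2u/dtau^2, d^2v/dtau^2) = (63/680, 0)


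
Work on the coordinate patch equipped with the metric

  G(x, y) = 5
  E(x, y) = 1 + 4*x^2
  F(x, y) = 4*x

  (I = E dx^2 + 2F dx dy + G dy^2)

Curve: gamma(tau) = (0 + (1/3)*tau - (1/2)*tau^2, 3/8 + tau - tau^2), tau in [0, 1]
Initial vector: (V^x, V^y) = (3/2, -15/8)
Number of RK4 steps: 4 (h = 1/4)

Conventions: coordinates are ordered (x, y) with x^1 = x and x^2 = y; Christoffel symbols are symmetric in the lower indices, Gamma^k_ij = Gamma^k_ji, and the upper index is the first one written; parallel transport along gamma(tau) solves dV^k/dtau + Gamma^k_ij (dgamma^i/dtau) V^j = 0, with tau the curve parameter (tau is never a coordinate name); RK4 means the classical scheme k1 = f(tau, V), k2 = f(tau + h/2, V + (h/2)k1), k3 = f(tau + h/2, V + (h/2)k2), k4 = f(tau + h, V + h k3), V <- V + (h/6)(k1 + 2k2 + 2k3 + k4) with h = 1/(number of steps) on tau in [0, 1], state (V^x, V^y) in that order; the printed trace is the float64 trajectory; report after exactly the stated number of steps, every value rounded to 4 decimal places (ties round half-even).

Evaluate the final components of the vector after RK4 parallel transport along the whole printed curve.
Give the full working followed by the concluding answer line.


gamma'(tau) = (1/3 - tau, 1 - 2*tau); f(tau, V)^k = -Gamma^k_ij(gamma(tau)) gamma'^i(tau) V^j; h = 1/4; intermediate values shown to 6 dp
curve data and Christoffel symbols at the stage parameters:
  tau = 0.000000: gamma = (0.000000, 0.375000), gamma' = (0.333333, 1.000000); Gamma_xxx = 0.000000, Gamma_xxy = 0.000000, Gamma_xyy = 0.000000, Gamma_yxx = 0.800000, Gamma_yxy = 0.000000, Gamma_yyy = 0.000000
  tau = 0.125000: gamma = (0.033854, 0.484375), gamma' = (0.208333, 0.750000); Gamma_xxx = 0.027059, Gamma_xxy = 0.000000, Gamma_xyy = 0.000000, Gamma_yxx = 0.799267, Gamma_yxy = 0.000000, Gamma_yyy = 0.000000
  tau = 0.250000: gamma = (0.052083, 0.562500), gamma' = (0.083333, 0.500000); Gamma_xxx = 0.041576, Gamma_xxy = 0.000000, Gamma_xyy = 0.000000, Gamma_yxx = 0.798268, Gamma_yxy = 0.000000, Gamma_yyy = 0.000000
  tau = 0.375000: gamma = (0.054688, 0.609375), gamma' = (-0.041667, 0.250000); Gamma_xxx = 0.043646, Gamma_xxy = 0.000000, Gamma_xyy = 0.000000, Gamma_yxx = 0.798091, Gamma_yxy = 0.000000, Gamma_yyy = 0.000000
  tau = 0.500000: gamma = (0.041667, 0.625000), gamma' = (-0.166667, 0.000000); Gamma_xxx = 0.033287, Gamma_xxy = 0.000000, Gamma_xyy = 0.000000, Gamma_yxx = 0.798890, Gamma_yxy = 0.000000, Gamma_yyy = 0.000000
  tau = 0.625000: gamma = (0.013021, 0.609375), gamma' = (-0.291667, -0.250000); Gamma_xxx = 0.010415, Gamma_xxy = 0.000000, Gamma_xyy = 0.000000, Gamma_yxx = 0.799892, Gamma_yxy = 0.000000, Gamma_yyy = 0.000000
  tau = 0.750000: gamma = (-0.031250, 0.562500), gamma' = (-0.416667, -0.500000); Gamma_xxx = -0.024980, Gamma_xxy = 0.000000, Gamma_xyy = 0.000000, Gamma_yxx = 0.799375, Gamma_yxy = 0.000000, Gamma_yyy = 0.000000
  tau = 0.875000: gamma = (-0.091146, 0.484375), gamma' = (-0.541667, -0.750000); Gamma_xxx = -0.072435, Gamma_xxy = 0.000000, Gamma_xyy = 0.000000, Gamma_yxx = 0.794718, Gamma_yxy = 0.000000, Gamma_yyy = 0.000000
  tau = 1.000000: gamma = (-0.166667, 0.375000), gamma' = (-0.666667, -1.000000); Gamma_xxx = -0.130435, Gamma_xxy = 0.000000, Gamma_xyy = 0.000000, Gamma_yxx = 0.782609, Gamma_yxy = 0.000000, Gamma_yyy = 0.000000
step 0: V^x = 1.5000, V^y = -1.8750
step 1: k1 = (0.000000, -0.400000), k2 = (-0.008456, -0.249771), k3 = (-0.008450, -0.249595), k4 = (-0.005190, -0.099643); V <- V + (h/6)(k1 + 2k2 + 2k3 + k4): V^x = 1.4984, V^y = -1.9374
step 2: k1 = (-0.005191, -0.099675), k2 = (0.002724, 0.049805), k3 = (0.002726, 0.049838), k4 = (0.008317, 0.199597); V <- V + (h/6)(k1 + 2k2 + 2k3 + k4): V^x = 1.4990, V^y = -1.9250
step 3: k1 = (0.008316, 0.199584), k2 = (0.004557, 0.349952), k3 = (0.004555, 0.349843), k4 = (-0.015614, 0.499642); V <- V + (h/6)(k1 + 2k2 + 2k3 + k4): V^x = 1.4994, V^y = -1.8375
step 4: k1 = (-0.015607, 0.499415), k2 = (-0.058754, 0.644617), k3 = (-0.058543, 0.642295), k4 = (-0.129111, 0.774667); V <- V + (h/6)(k1 + 2k2 + 2k3 + k4): V^x = 1.4836, V^y = -1.6772

Answer: V^x = 1.4836, V^y = -1.6772


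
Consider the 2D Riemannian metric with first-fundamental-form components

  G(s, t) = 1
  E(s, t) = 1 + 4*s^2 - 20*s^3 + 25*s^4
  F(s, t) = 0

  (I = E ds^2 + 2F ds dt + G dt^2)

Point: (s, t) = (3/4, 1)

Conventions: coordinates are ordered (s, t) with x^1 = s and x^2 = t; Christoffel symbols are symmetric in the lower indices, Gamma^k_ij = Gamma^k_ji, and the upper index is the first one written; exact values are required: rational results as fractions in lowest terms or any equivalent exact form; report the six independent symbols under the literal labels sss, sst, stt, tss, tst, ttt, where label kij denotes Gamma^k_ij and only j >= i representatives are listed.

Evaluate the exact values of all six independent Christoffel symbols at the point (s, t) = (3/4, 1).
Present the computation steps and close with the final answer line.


E = 697/256, F = 0, G = 1 at the point
E_s = 231/16, E_t = 0, F_s = 0, F_t = 0, G_s = 0, G_t = 0
EG - F^2 = 697/256;  g^inv = (256/697) * [[1, 0], [0, 697/256]]
first-kind symbols [ij,l] = (1/2)(d_i g_jl + d_j g_il - d_l g_ij): [ss,s] = E_s/2 = 231/32, [ss,t] = F_s - E_t/2 = 0, [st,s] = E_t/2 = 0, [st,t] = G_s/2 = 0, [tt,s] = F_t - G_s/2 = 0, [tt,t] = G_t/2 = 0
Gamma^s_ij = (G*[ij,s] - F*[ij,t])/(EG - F^2), Gamma^t_ij = (E*[ij,t] - F*[ij,s])/(EG - F^2)

Answer: Gamma_sss = 1848/697, Gamma_sst = 0, Gamma_stt = 0, Gamma_tss = 0, Gamma_tst = 0, Gamma_ttt = 0


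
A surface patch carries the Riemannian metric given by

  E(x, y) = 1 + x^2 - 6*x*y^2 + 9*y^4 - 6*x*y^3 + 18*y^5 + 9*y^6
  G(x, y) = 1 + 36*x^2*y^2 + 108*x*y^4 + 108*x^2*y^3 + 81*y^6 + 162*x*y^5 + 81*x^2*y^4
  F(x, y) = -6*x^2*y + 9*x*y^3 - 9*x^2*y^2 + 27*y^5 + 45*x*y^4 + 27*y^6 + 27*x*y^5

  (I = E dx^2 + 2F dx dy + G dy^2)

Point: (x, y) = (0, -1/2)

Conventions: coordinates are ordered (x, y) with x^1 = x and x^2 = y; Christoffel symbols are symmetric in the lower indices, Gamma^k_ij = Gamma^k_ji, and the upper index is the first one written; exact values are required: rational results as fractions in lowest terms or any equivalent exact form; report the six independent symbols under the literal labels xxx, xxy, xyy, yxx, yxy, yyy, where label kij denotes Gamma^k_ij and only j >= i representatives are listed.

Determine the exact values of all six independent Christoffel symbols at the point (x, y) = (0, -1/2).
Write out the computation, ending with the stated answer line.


E = 73/64, F = -27/64, G = 145/64 at the point
E_x = -3/4, E_y = -9/16, F_x = 27/32, F_y = 27/8, G_x = 27/16, G_y = -243/16
EG - F^2 = 77/32;  g^inv = (32/77) * [[145/64, 27/64], [27/64, 73/64]]
first-kind symbols [ij,l] = (1/2)(d_i g_jl + d_j g_il - d_l g_ij): [xx,x] = E_x/2 = -3/8, [xx,y] = F_x - E_y/2 = 9/8, [xy,x] = E_y/2 = -9/32, [xy,y] = G_x/2 = 27/32, [yy,x] = F_y - G_x/2 = 81/32, [yy,y] = G_y/2 = -243/32
Gamma^x_ij = (G*[ij,x] - F*[ij,y])/(EG - F^2), Gamma^y_ij = (E*[ij,y] - F*[ij,x])/(EG - F^2)

Answer: Gamma_xxx = -12/77, Gamma_xxy = -9/77, Gamma_xyy = 81/77, Gamma_yxx = 36/77, Gamma_yxy = 27/77, Gamma_yyy = -243/77


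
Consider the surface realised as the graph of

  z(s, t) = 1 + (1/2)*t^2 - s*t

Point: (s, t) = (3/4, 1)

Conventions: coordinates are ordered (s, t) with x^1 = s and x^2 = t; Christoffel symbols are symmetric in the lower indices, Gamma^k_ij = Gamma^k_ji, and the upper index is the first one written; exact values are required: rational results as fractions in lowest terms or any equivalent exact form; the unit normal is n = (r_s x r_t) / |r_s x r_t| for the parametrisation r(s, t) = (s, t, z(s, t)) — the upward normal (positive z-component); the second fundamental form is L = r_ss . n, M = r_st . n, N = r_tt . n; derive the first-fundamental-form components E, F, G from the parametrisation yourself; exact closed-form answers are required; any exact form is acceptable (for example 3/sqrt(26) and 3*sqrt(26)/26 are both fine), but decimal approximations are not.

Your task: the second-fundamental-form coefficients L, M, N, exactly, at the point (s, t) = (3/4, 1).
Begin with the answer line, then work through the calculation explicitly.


Answer: L = 0, M = -4*sqrt(33)/33, N = 4*sqrt(33)/33

z_s = -1, z_t = 1/4, z_ss = 0, z_st = -1, z_tt = 1
E = 2, F = -1/4, G = 17/16; answer radicand W^2 = 33/16
unnormalised second-form numerators: l = 0, m = -1, n = 1; L = l/sqrt(33/16), and similarly M = m/sqrt(W^2), N = n/sqrt(W^2)


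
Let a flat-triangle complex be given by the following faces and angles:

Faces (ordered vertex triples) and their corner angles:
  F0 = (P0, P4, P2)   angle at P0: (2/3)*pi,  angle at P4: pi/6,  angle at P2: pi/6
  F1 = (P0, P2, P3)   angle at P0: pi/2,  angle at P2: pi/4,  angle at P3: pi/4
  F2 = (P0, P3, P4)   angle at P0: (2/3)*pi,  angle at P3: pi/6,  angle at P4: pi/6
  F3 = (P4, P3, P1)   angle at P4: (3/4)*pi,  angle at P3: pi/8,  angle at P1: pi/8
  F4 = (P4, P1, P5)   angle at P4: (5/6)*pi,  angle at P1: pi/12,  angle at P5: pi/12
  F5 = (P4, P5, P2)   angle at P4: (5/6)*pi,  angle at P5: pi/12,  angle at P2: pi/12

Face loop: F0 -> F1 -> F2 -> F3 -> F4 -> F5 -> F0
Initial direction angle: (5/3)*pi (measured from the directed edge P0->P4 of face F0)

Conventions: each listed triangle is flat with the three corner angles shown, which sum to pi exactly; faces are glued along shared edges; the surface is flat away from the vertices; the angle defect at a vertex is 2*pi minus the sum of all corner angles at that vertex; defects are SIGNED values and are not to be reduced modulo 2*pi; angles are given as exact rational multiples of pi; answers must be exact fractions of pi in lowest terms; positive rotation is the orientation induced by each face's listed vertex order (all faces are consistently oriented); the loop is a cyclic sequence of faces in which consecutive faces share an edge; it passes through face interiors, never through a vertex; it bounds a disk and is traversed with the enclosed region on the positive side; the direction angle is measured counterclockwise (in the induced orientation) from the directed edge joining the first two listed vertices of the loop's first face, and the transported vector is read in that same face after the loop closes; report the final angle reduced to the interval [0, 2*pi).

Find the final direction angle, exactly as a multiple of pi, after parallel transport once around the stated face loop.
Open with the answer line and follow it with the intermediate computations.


Answer: final direction angle = (13/12)*pi

enclosed vertex P0: corner angles sum to (11/6)*pi, defect = 2*pi - (11/6)*pi = pi/6
enclosed vertex P4: corner angles sum to (11/4)*pi, defect = 2*pi - (11/4)*pi = (-3/4)*pi
transport around the loop rotates by the sum of enclosed defects; add to the initial angle mod 2*pi
final angle = (5/3)*pi - (7/12)*pi = (13/12)*pi (mod 2*pi)


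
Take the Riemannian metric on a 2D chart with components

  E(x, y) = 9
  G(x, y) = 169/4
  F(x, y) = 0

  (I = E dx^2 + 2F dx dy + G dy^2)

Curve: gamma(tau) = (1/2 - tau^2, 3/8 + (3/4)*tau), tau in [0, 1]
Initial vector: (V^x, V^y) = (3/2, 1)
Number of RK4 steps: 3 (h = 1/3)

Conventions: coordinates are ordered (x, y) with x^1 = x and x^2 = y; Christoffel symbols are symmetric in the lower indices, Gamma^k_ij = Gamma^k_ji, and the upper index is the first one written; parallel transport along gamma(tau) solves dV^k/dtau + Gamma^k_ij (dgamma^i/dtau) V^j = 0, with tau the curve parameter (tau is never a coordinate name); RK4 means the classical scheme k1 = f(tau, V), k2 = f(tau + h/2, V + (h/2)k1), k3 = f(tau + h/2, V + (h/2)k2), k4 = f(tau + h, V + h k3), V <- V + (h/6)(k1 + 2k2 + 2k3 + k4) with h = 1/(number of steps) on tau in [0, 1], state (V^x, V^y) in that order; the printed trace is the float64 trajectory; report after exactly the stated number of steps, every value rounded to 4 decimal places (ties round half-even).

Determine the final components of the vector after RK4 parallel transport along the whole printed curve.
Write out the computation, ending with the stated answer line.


gamma'(tau) = (-2*tau, 3/4); f(tau, V)^k = -Gamma^k_ij(gamma(tau)) gamma'^i(tau) V^j; h = 1/3; intermediate values shown to 6 dp
curve data and Christoffel symbols at the stage parameters:
  tau = 0.000000: gamma = (0.500000, 0.375000), gamma' = (0.000000, 0.750000); Gamma_xxx = 0.000000, Gamma_xxy = 0.000000, Gamma_xyy = 0.000000, Gamma_yxx = 0.000000, Gamma_yxy = 0.000000, Gamma_yyy = 0.000000
  tau = 0.166667: gamma = (0.472222, 0.500000), gamma' = (-0.333333, 0.750000); Gamma_xxx = 0.000000, Gamma_xxy = 0.000000, Gamma_xyy = 0.000000, Gamma_yxx = 0.000000, Gamma_yxy = 0.000000, Gamma_yyy = 0.000000
  tau = 0.333333: gamma = (0.388889, 0.625000), gamma' = (-0.666667, 0.750000); Gamma_xxx = 0.000000, Gamma_xxy = 0.000000, Gamma_xyy = 0.000000, Gamma_yxx = 0.000000, Gamma_yxy = 0.000000, Gamma_yyy = 0.000000
  tau = 0.500000: gamma = (0.250000, 0.750000), gamma' = (-1.000000, 0.750000); Gamma_xxx = 0.000000, Gamma_xxy = 0.000000, Gamma_xyy = 0.000000, Gamma_yxx = 0.000000, Gamma_yxy = 0.000000, Gamma_yyy = 0.000000
  tau = 0.666667: gamma = (0.055556, 0.875000), gamma' = (-1.333333, 0.750000); Gamma_xxx = 0.000000, Gamma_xxy = 0.000000, Gamma_xyy = 0.000000, Gamma_yxx = 0.000000, Gamma_yxy = 0.000000, Gamma_yyy = 0.000000
  tau = 0.833333: gamma = (-0.194444, 1.000000), gamma' = (-1.666667, 0.750000); Gamma_xxx = 0.000000, Gamma_xxy = 0.000000, Gamma_xyy = 0.000000, Gamma_yxx = 0.000000, Gamma_yxy = 0.000000, Gamma_yyy = 0.000000
  tau = 1.000000: gamma = (-0.500000, 1.125000), gamma' = (-2.000000, 0.750000); Gamma_xxx = 0.000000, Gamma_xxy = 0.000000, Gamma_xyy = 0.000000, Gamma_yxx = 0.000000, Gamma_yxy = 0.000000, Gamma_yyy = 0.000000
step 0: V^x = 1.5000, V^y = 1.0000
step 1: k1 = (0.000000, 0.000000), k2 = (0.000000, 0.000000), k3 = (0.000000, 0.000000), k4 = (0.000000, 0.000000); V <- V + (h/6)(k1 + 2k2 + 2k3 + k4): V^x = 1.5000, V^y = 1.0000
step 2: k1 = (0.000000, 0.000000), k2 = (0.000000, 0.000000), k3 = (0.000000, 0.000000), k4 = (0.000000, 0.000000); V <- V + (h/6)(k1 + 2k2 + 2k3 + k4): V^x = 1.5000, V^y = 1.0000
step 3: k1 = (0.000000, 0.000000), k2 = (0.000000, 0.000000), k3 = (0.000000, 0.000000), k4 = (0.000000, 0.000000); V <- V + (h/6)(k1 + 2k2 + 2k3 + k4): V^x = 1.5000, V^y = 1.0000

Answer: V^x = 1.5000, V^y = 1.0000


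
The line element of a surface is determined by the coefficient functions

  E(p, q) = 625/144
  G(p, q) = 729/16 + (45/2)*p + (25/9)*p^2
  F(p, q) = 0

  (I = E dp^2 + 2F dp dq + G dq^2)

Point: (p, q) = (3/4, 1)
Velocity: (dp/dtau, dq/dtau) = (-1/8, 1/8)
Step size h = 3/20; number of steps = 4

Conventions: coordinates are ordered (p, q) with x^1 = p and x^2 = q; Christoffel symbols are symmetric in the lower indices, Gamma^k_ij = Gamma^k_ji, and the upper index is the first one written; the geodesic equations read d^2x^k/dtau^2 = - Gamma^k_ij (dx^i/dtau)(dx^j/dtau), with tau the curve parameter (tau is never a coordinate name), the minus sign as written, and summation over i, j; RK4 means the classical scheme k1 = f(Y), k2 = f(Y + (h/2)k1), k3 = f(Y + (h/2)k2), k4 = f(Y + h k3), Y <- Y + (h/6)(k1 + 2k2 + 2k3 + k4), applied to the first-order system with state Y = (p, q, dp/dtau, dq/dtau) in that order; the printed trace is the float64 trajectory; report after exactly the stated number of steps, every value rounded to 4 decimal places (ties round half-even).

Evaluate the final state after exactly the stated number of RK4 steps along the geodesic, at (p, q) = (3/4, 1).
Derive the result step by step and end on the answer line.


f(Y) = (dp/dtau, dq/dtau, -Gamma^p_ij Y'^i Y'^j, -Gamma^q_ij Y'^i Y'^j) with the Gammas evaluated at the stage position; h = 0.150000; intermediate values shown to 6 dp
step 0: p = 0.7500, q = 1.0000, dp/dtau = -0.1250, dq/dtau = 0.1250
step 1:
  k1: at (p, q) = (0.750000, 1.000000), (dp/dtau, dq/dtau) = (-0.125000, 0.125000); Gamma_ppp = 0.000000, Gamma_ppq = 0.000000, Gamma_pqq = -3.072000, Gamma_qpp = 0.000000, Gamma_qpq = 0.208333, Gamma_qqq = 0.000000; k1 = (-0.125000, 0.125000, 0.048000, 0.006510)
  k2: at (p, q) = (0.740625, 1.009375), (dp/dtau, dq/dtau) = (-0.121400, 0.125488); Gamma_ppp = 0.000000, Gamma_ppq = 0.000000, Gamma_pqq = -3.066000, Gamma_qpp = 0.000000, Gamma_qpq = 0.208741, Gamma_qqq = 0.000000; k2 = (-0.121400, 0.125488, 0.048281, 0.006360)
  k3: at (p, q) = (0.740895, 1.009412), (dp/dtau, dq/dtau) = (-0.121379, 0.125477); Gamma_ppp = 0.000000, Gamma_ppq = 0.000000, Gamma_pqq = -3.066173, Gamma_qpp = 0.000000, Gamma_qpq = 0.208729, Gamma_qqq = 0.000000; k3 = (-0.121379, 0.125477, 0.048275, 0.006358)
  k4: at (p, q) = (0.731793, 1.018822), (dp/dtau, dq/dtau) = (-0.117759, 0.125954); Gamma_ppp = 0.000000, Gamma_ppq = 0.000000, Gamma_pqq = -3.060348, Gamma_qpp = 0.000000, Gamma_qpq = 0.209127, Gamma_qqq = 0.000000; k4 = (-0.117759, 0.125954, 0.048550, 0.006204)
  Y <- Y + (h/6)(k1 + 2k2 + 2k3 + k4): p = 0.7318, q = 1.0188, dp/dtau = -0.1178, dq/dtau = 0.1260
step 2:
  k1: at (p, q) = (0.731792, 1.018822), (dp/dtau, dq/dtau) = (-0.117758, 0.125954); Gamma_ppp = 0.000000, Gamma_ppq = 0.000000, Gamma_pqq = -3.060347, Gamma_qpp = 0.000000, Gamma_qpq = 0.209127, Gamma_qqq = 0.000000; k1 = (-0.117758, 0.125954, 0.048550, 0.006204)
  k2: at (p, q) = (0.722960, 1.028269), (dp/dtau, dq/dtau) = (-0.114117, 0.126419); Gamma_ppp = 0.000000, Gamma_ppq = 0.000000, Gamma_pqq = -3.054695, Gamma_qpp = 0.000000, Gamma_qpq = 0.209514, Gamma_qqq = 0.000000; k2 = (-0.114117, 0.126419, 0.048819, 0.006045)
  k3: at (p, q) = (0.723233, 1.028304), (dp/dtau, dq/dtau) = (-0.114097, 0.126407); Gamma_ppp = 0.000000, Gamma_ppq = 0.000000, Gamma_pqq = -3.054869, Gamma_qpp = 0.000000, Gamma_qpq = 0.209502, Gamma_qqq = 0.000000; k3 = (-0.114097, 0.126407, 0.048813, 0.006043)
  k4: at (p, q) = (0.714678, 1.037783), (dp/dtau, dq/dtau) = (-0.110436, 0.126860); Gamma_ppp = 0.000000, Gamma_ppq = 0.000000, Gamma_pqq = -3.049394, Gamma_qpp = 0.000000, Gamma_qpq = 0.209878, Gamma_qqq = 0.000000; k4 = (-0.110436, 0.126860, 0.049075, 0.005881)
  Y <- Y + (h/6)(k1 + 2k2 + 2k3 + k4): p = 0.7147, q = 1.0378, dp/dtau = -0.1104, dq/dtau = 0.1269
step 3:
  k1: at (p, q) = (0.714677, 1.037784), (dp/dtau, dq/dtau) = (-0.110436, 0.126860); Gamma_ppp = 0.000000, Gamma_ppq = 0.000000, Gamma_pqq = -3.049393, Gamma_qpp = 0.000000, Gamma_qpq = 0.209878, Gamma_qqq = 0.000000; k1 = (-0.110436, 0.126860, 0.049075, 0.005881)
  k2: at (p, q) = (0.706394, 1.047298), (dp/dtau, dq/dtau) = (-0.106755, 0.127301); Gamma_ppp = 0.000000, Gamma_ppq = 0.000000, Gamma_pqq = -3.044092, Gamma_qpp = 0.000000, Gamma_qpq = 0.210243, Gamma_qqq = 0.000000; k2 = (-0.106755, 0.127301, 0.049331, 0.005714)
  k3: at (p, q) = (0.706670, 1.047331), (dp/dtau, dq/dtau) = (-0.106736, 0.127289); Gamma_ppp = 0.000000, Gamma_ppq = 0.000000, Gamma_pqq = -3.044269, Gamma_qpp = 0.000000, Gamma_qpq = 0.210231, Gamma_qqq = 0.000000; k3 = (-0.106736, 0.127289, 0.049325, 0.005713)
  k4: at (p, q) = (0.698666, 1.056877), (dp/dtau, dq/dtau) = (-0.103037, 0.127717); Gamma_ppp = 0.000000, Gamma_ppq = 0.000000, Gamma_pqq = -3.039146, Gamma_qpp = 0.000000, Gamma_qpq = 0.210585, Gamma_qqq = 0.000000; k4 = (-0.103037, 0.127717, 0.049574, 0.005542)
  Y <- Y + (h/6)(k1 + 2k2 + 2k3 + k4): p = 0.6987, q = 1.0569, dp/dtau = -0.1030, dq/dtau = 0.1277
step 4:
  k1: at (p, q) = (0.698665, 1.056878), (dp/dtau, dq/dtau) = (-0.103037, 0.127717); Gamma_ppp = 0.000000, Gamma_ppq = 0.000000, Gamma_pqq = -3.039146, Gamma_qpp = 0.000000, Gamma_qpq = 0.210585, Gamma_qqq = 0.000000; k1 = (-0.103037, 0.127717, 0.049574, 0.005542)
  k2: at (p, q) = (0.690937, 1.066456), (dp/dtau, dq/dtau) = (-0.099319, 0.128133); Gamma_ppp = 0.000000, Gamma_ppq = 0.000000, Gamma_pqq = -3.034200, Gamma_qpp = 0.000000, Gamma_qpq = 0.210929, Gamma_qqq = 0.000000; k2 = (-0.099319, 0.128133, 0.049816, 0.005369)
  k3: at (p, q) = (0.691216, 1.066488), (dp/dtau, dq/dtau) = (-0.099301, 0.128120); Gamma_ppp = 0.000000, Gamma_ppq = 0.000000, Gamma_pqq = -3.034378, Gamma_qpp = 0.000000, Gamma_qpq = 0.210916, Gamma_qqq = 0.000000; k3 = (-0.099301, 0.128120, 0.049808, 0.005367)
  k4: at (p, q) = (0.683770, 1.076096), (dp/dtau, dq/dtau) = (-0.095566, 0.128522); Gamma_ppp = 0.000000, Gamma_ppq = 0.000000, Gamma_pqq = -3.029613, Gamma_qpp = 0.000000, Gamma_qpq = 0.211248, Gamma_qqq = 0.000000; k4 = (-0.095566, 0.128522, 0.050043, 0.005189)
  Y <- Y + (h/6)(k1 + 2k2 + 2k3 + k4): p = 0.6838, q = 1.0761, dp/dtau = -0.0956, dq/dtau = 0.1285

Answer: p = 0.6838, q = 1.0761, dp/dtau = -0.0956, dq/dtau = 0.1285


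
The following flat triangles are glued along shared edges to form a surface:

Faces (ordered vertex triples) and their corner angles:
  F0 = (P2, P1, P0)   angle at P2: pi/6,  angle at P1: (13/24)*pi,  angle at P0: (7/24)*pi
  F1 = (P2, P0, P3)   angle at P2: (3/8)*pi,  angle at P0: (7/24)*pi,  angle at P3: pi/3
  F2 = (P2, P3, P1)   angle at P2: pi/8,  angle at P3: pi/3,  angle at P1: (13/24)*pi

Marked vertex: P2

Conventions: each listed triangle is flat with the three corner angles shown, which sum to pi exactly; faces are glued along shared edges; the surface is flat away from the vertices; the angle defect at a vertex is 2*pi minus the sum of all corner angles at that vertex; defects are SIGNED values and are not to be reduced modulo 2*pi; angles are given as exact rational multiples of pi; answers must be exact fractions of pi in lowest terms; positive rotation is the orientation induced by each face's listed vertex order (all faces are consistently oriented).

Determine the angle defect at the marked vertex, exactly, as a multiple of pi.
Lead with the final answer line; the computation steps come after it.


Answer: defect(P2) = (4/3)*pi

Sum of corner angles at P2: (2/3)*pi
defect = 2*pi - (2/3)*pi


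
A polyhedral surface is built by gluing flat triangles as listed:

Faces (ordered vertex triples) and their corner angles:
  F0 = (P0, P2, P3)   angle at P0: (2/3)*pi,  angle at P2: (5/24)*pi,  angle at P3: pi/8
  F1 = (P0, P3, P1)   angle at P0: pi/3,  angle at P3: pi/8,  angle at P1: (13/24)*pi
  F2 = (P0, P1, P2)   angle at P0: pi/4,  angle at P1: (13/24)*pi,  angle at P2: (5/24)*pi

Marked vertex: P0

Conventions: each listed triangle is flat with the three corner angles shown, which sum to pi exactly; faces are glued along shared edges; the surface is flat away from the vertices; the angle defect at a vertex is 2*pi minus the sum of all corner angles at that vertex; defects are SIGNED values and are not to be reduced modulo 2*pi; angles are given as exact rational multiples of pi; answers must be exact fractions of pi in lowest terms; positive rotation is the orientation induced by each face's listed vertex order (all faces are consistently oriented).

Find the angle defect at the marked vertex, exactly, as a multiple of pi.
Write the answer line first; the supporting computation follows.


Answer: defect(P0) = (3/4)*pi

Sum of corner angles at P0: (5/4)*pi
defect = 2*pi - (5/4)*pi


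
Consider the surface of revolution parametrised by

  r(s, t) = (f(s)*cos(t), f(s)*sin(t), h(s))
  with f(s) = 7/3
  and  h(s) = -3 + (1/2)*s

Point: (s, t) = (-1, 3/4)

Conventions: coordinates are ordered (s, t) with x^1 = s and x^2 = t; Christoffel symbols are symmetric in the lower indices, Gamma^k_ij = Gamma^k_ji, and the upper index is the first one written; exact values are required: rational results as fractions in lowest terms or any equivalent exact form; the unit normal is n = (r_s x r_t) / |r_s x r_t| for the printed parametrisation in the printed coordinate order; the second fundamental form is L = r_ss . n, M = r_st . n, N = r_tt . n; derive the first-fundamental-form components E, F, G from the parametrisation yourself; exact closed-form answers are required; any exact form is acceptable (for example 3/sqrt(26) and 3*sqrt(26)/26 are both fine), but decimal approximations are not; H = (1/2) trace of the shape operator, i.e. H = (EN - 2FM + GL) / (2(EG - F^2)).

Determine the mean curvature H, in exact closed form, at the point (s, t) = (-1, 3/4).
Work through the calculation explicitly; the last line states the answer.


f = 7/3, f' = 0, f'' = 0, h' = 1/2, h'' = 0
E = 1/4, F = 0, G = 49/9; answer radicand W^2 = 1/4
unnormalised second-form numerators: l = 0, m = 0, n = 7/6; L = l/sqrt(1/4), and similarly M = m/sqrt(W^2), N = n/sqrt(W^2)
H = (E*n - 2*F*m + G*l) / (2*(EG - F^2)*sqrt(W^2)); E*n - 2*F*m + G*l = 7/24, EG - F^2 = 49/36, so H = (3/28)/sqrt(1/4)

Answer: H = 3/14


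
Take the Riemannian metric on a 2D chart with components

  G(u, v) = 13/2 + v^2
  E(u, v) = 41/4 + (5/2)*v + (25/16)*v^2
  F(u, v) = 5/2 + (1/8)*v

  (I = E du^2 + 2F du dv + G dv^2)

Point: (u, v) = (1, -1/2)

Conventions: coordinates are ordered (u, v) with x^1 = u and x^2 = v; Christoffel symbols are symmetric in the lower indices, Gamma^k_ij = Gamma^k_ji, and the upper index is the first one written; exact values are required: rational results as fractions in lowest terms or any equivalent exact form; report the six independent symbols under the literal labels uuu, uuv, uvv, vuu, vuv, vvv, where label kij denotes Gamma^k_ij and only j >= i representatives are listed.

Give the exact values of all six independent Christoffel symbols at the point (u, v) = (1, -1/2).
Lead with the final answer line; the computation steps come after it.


Answer: Gamma_uuu = 65/3268, Gamma_uuv = 45/817, Gamma_uvv = 88/2451, Gamma_vuu = -3005/39216, Gamma_vuv = -65/3268, Gamma_vvv = -640/7353

E = 601/64, F = 39/16, G = 27/4 at the point
E_u = 0, E_v = 15/16, F_u = 0, F_v = 1/8, G_u = 0, G_v = -1
EG - F^2 = 7353/128;  g^inv = (128/7353) * [[27/4, -39/16], [-39/16, 601/64]]
first-kind symbols [ij,l] = (1/2)(d_i g_jl + d_j g_il - d_l g_ij): [uu,u] = E_u/2 = 0, [uu,v] = F_u - E_v/2 = -15/32, [uv,u] = E_v/2 = 15/32, [uv,v] = G_u/2 = 0, [vv,u] = F_v - G_u/2 = 1/8, [vv,v] = G_v/2 = -1/2
Gamma^u_ij = (G*[ij,u] - F*[ij,v])/(EG - F^2), Gamma^v_ij = (E*[ij,v] - F*[ij,u])/(EG - F^2)
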